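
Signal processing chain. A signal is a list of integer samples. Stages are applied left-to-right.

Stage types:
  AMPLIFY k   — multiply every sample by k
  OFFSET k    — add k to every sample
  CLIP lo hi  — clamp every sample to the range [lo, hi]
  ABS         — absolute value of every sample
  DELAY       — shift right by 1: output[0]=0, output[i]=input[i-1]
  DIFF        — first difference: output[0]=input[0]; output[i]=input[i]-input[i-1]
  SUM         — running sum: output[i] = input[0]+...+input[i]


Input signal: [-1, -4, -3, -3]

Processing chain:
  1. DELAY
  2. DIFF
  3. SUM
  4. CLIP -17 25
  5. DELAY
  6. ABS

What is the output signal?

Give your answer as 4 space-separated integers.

Input: [-1, -4, -3, -3]
Stage 1 (DELAY): [0, -1, -4, -3] = [0, -1, -4, -3] -> [0, -1, -4, -3]
Stage 2 (DIFF): s[0]=0, -1-0=-1, -4--1=-3, -3--4=1 -> [0, -1, -3, 1]
Stage 3 (SUM): sum[0..0]=0, sum[0..1]=-1, sum[0..2]=-4, sum[0..3]=-3 -> [0, -1, -4, -3]
Stage 4 (CLIP -17 25): clip(0,-17,25)=0, clip(-1,-17,25)=-1, clip(-4,-17,25)=-4, clip(-3,-17,25)=-3 -> [0, -1, -4, -3]
Stage 5 (DELAY): [0, 0, -1, -4] = [0, 0, -1, -4] -> [0, 0, -1, -4]
Stage 6 (ABS): |0|=0, |0|=0, |-1|=1, |-4|=4 -> [0, 0, 1, 4]

Answer: 0 0 1 4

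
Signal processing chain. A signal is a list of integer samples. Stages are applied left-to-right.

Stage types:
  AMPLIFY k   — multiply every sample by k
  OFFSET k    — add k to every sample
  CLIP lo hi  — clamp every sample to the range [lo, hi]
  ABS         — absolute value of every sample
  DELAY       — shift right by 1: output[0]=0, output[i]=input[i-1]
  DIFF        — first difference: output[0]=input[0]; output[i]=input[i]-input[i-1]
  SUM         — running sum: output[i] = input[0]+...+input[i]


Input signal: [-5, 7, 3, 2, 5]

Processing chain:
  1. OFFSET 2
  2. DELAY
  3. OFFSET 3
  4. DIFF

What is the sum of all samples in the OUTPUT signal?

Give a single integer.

Input: [-5, 7, 3, 2, 5]
Stage 1 (OFFSET 2): -5+2=-3, 7+2=9, 3+2=5, 2+2=4, 5+2=7 -> [-3, 9, 5, 4, 7]
Stage 2 (DELAY): [0, -3, 9, 5, 4] = [0, -3, 9, 5, 4] -> [0, -3, 9, 5, 4]
Stage 3 (OFFSET 3): 0+3=3, -3+3=0, 9+3=12, 5+3=8, 4+3=7 -> [3, 0, 12, 8, 7]
Stage 4 (DIFF): s[0]=3, 0-3=-3, 12-0=12, 8-12=-4, 7-8=-1 -> [3, -3, 12, -4, -1]
Output sum: 7

Answer: 7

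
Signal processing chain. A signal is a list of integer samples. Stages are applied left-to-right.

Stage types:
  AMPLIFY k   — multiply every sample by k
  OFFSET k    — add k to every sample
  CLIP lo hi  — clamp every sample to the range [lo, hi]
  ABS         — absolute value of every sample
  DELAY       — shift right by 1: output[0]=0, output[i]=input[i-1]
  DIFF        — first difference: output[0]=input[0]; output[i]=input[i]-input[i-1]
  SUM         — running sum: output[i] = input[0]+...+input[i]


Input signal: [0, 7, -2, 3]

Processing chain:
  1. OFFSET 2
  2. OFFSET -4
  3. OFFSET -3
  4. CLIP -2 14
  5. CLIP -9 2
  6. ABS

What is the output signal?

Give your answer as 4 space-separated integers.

Input: [0, 7, -2, 3]
Stage 1 (OFFSET 2): 0+2=2, 7+2=9, -2+2=0, 3+2=5 -> [2, 9, 0, 5]
Stage 2 (OFFSET -4): 2+-4=-2, 9+-4=5, 0+-4=-4, 5+-4=1 -> [-2, 5, -4, 1]
Stage 3 (OFFSET -3): -2+-3=-5, 5+-3=2, -4+-3=-7, 1+-3=-2 -> [-5, 2, -7, -2]
Stage 4 (CLIP -2 14): clip(-5,-2,14)=-2, clip(2,-2,14)=2, clip(-7,-2,14)=-2, clip(-2,-2,14)=-2 -> [-2, 2, -2, -2]
Stage 5 (CLIP -9 2): clip(-2,-9,2)=-2, clip(2,-9,2)=2, clip(-2,-9,2)=-2, clip(-2,-9,2)=-2 -> [-2, 2, -2, -2]
Stage 6 (ABS): |-2|=2, |2|=2, |-2|=2, |-2|=2 -> [2, 2, 2, 2]

Answer: 2 2 2 2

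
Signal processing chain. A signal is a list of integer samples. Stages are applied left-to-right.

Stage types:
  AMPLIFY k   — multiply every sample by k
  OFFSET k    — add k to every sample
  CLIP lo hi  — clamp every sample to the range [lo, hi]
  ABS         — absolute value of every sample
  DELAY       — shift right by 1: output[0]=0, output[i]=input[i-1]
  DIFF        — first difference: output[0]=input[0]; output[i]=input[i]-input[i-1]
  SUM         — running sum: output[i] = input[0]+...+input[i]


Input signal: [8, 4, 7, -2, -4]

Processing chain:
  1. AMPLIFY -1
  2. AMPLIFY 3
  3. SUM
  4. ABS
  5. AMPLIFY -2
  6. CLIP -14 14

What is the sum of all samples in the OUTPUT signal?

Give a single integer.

Input: [8, 4, 7, -2, -4]
Stage 1 (AMPLIFY -1): 8*-1=-8, 4*-1=-4, 7*-1=-7, -2*-1=2, -4*-1=4 -> [-8, -4, -7, 2, 4]
Stage 2 (AMPLIFY 3): -8*3=-24, -4*3=-12, -7*3=-21, 2*3=6, 4*3=12 -> [-24, -12, -21, 6, 12]
Stage 3 (SUM): sum[0..0]=-24, sum[0..1]=-36, sum[0..2]=-57, sum[0..3]=-51, sum[0..4]=-39 -> [-24, -36, -57, -51, -39]
Stage 4 (ABS): |-24|=24, |-36|=36, |-57|=57, |-51|=51, |-39|=39 -> [24, 36, 57, 51, 39]
Stage 5 (AMPLIFY -2): 24*-2=-48, 36*-2=-72, 57*-2=-114, 51*-2=-102, 39*-2=-78 -> [-48, -72, -114, -102, -78]
Stage 6 (CLIP -14 14): clip(-48,-14,14)=-14, clip(-72,-14,14)=-14, clip(-114,-14,14)=-14, clip(-102,-14,14)=-14, clip(-78,-14,14)=-14 -> [-14, -14, -14, -14, -14]
Output sum: -70

Answer: -70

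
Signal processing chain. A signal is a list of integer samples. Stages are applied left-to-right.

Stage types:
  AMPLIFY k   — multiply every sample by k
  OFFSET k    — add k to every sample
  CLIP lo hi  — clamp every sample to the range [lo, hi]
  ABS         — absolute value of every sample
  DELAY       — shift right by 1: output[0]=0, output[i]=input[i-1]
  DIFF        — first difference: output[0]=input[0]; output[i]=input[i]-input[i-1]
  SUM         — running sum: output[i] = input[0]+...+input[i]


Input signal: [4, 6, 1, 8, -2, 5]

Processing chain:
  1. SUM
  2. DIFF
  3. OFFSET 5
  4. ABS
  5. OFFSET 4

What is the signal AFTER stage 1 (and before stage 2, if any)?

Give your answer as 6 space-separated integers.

Input: [4, 6, 1, 8, -2, 5]
Stage 1 (SUM): sum[0..0]=4, sum[0..1]=10, sum[0..2]=11, sum[0..3]=19, sum[0..4]=17, sum[0..5]=22 -> [4, 10, 11, 19, 17, 22]

Answer: 4 10 11 19 17 22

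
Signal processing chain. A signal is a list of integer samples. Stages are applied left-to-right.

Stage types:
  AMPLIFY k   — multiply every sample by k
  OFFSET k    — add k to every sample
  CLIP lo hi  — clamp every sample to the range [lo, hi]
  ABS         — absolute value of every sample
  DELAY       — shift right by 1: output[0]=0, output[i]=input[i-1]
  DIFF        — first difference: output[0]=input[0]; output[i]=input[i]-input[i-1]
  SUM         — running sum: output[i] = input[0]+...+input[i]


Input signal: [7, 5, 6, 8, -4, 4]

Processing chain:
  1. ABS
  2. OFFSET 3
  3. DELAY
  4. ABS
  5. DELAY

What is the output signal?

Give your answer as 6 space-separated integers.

Answer: 0 0 10 8 9 11

Derivation:
Input: [7, 5, 6, 8, -4, 4]
Stage 1 (ABS): |7|=7, |5|=5, |6|=6, |8|=8, |-4|=4, |4|=4 -> [7, 5, 6, 8, 4, 4]
Stage 2 (OFFSET 3): 7+3=10, 5+3=8, 6+3=9, 8+3=11, 4+3=7, 4+3=7 -> [10, 8, 9, 11, 7, 7]
Stage 3 (DELAY): [0, 10, 8, 9, 11, 7] = [0, 10, 8, 9, 11, 7] -> [0, 10, 8, 9, 11, 7]
Stage 4 (ABS): |0|=0, |10|=10, |8|=8, |9|=9, |11|=11, |7|=7 -> [0, 10, 8, 9, 11, 7]
Stage 5 (DELAY): [0, 0, 10, 8, 9, 11] = [0, 0, 10, 8, 9, 11] -> [0, 0, 10, 8, 9, 11]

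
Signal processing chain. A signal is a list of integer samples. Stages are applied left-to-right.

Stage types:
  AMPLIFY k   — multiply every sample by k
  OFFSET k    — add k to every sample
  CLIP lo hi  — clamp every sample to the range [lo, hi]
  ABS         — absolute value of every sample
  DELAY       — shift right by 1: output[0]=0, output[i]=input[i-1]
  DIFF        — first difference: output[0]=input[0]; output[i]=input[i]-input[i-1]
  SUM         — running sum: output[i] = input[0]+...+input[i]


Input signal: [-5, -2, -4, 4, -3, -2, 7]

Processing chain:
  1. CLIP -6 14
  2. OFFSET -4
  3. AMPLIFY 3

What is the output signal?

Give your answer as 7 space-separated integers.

Answer: -27 -18 -24 0 -21 -18 9

Derivation:
Input: [-5, -2, -4, 4, -3, -2, 7]
Stage 1 (CLIP -6 14): clip(-5,-6,14)=-5, clip(-2,-6,14)=-2, clip(-4,-6,14)=-4, clip(4,-6,14)=4, clip(-3,-6,14)=-3, clip(-2,-6,14)=-2, clip(7,-6,14)=7 -> [-5, -2, -4, 4, -3, -2, 7]
Stage 2 (OFFSET -4): -5+-4=-9, -2+-4=-6, -4+-4=-8, 4+-4=0, -3+-4=-7, -2+-4=-6, 7+-4=3 -> [-9, -6, -8, 0, -7, -6, 3]
Stage 3 (AMPLIFY 3): -9*3=-27, -6*3=-18, -8*3=-24, 0*3=0, -7*3=-21, -6*3=-18, 3*3=9 -> [-27, -18, -24, 0, -21, -18, 9]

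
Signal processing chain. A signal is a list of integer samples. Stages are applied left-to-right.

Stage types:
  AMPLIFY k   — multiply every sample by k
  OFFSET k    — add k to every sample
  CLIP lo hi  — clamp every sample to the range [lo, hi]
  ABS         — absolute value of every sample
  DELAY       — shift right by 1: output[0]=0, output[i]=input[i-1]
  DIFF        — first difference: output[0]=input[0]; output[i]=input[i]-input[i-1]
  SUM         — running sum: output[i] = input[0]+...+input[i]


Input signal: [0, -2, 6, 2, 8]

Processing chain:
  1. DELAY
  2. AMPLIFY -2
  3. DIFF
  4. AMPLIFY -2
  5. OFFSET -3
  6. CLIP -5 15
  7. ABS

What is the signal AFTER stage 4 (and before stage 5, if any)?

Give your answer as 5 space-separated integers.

Answer: 0 0 -8 32 -16

Derivation:
Input: [0, -2, 6, 2, 8]
Stage 1 (DELAY): [0, 0, -2, 6, 2] = [0, 0, -2, 6, 2] -> [0, 0, -2, 6, 2]
Stage 2 (AMPLIFY -2): 0*-2=0, 0*-2=0, -2*-2=4, 6*-2=-12, 2*-2=-4 -> [0, 0, 4, -12, -4]
Stage 3 (DIFF): s[0]=0, 0-0=0, 4-0=4, -12-4=-16, -4--12=8 -> [0, 0, 4, -16, 8]
Stage 4 (AMPLIFY -2): 0*-2=0, 0*-2=0, 4*-2=-8, -16*-2=32, 8*-2=-16 -> [0, 0, -8, 32, -16]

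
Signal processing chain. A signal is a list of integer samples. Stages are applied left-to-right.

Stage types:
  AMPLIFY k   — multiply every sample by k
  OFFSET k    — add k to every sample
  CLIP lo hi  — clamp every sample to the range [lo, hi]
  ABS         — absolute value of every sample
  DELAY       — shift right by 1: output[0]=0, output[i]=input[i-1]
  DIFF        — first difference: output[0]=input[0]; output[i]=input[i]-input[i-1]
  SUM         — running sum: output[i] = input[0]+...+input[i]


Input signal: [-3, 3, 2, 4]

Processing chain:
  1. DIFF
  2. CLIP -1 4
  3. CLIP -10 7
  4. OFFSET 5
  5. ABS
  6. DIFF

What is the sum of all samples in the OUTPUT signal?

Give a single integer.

Input: [-3, 3, 2, 4]
Stage 1 (DIFF): s[0]=-3, 3--3=6, 2-3=-1, 4-2=2 -> [-3, 6, -1, 2]
Stage 2 (CLIP -1 4): clip(-3,-1,4)=-1, clip(6,-1,4)=4, clip(-1,-1,4)=-1, clip(2,-1,4)=2 -> [-1, 4, -1, 2]
Stage 3 (CLIP -10 7): clip(-1,-10,7)=-1, clip(4,-10,7)=4, clip(-1,-10,7)=-1, clip(2,-10,7)=2 -> [-1, 4, -1, 2]
Stage 4 (OFFSET 5): -1+5=4, 4+5=9, -1+5=4, 2+5=7 -> [4, 9, 4, 7]
Stage 5 (ABS): |4|=4, |9|=9, |4|=4, |7|=7 -> [4, 9, 4, 7]
Stage 6 (DIFF): s[0]=4, 9-4=5, 4-9=-5, 7-4=3 -> [4, 5, -5, 3]
Output sum: 7

Answer: 7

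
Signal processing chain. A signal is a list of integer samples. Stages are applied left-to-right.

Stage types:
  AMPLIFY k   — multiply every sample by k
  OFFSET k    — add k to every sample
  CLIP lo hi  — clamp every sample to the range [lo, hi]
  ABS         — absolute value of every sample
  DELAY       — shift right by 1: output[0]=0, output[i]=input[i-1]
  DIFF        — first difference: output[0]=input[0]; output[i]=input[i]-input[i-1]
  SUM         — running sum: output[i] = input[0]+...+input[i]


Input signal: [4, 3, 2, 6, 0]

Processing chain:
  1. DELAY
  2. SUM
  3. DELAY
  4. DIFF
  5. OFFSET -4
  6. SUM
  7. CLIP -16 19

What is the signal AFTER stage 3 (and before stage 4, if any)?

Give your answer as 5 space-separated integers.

Input: [4, 3, 2, 6, 0]
Stage 1 (DELAY): [0, 4, 3, 2, 6] = [0, 4, 3, 2, 6] -> [0, 4, 3, 2, 6]
Stage 2 (SUM): sum[0..0]=0, sum[0..1]=4, sum[0..2]=7, sum[0..3]=9, sum[0..4]=15 -> [0, 4, 7, 9, 15]
Stage 3 (DELAY): [0, 0, 4, 7, 9] = [0, 0, 4, 7, 9] -> [0, 0, 4, 7, 9]

Answer: 0 0 4 7 9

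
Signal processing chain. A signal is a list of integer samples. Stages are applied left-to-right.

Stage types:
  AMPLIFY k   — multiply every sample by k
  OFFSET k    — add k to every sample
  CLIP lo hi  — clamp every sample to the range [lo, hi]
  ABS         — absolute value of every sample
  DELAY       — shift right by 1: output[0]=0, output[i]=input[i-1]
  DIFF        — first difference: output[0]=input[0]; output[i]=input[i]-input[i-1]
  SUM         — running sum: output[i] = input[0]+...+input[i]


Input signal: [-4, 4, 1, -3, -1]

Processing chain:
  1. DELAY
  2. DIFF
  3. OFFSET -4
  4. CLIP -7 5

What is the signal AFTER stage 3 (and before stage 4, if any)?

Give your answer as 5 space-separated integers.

Input: [-4, 4, 1, -3, -1]
Stage 1 (DELAY): [0, -4, 4, 1, -3] = [0, -4, 4, 1, -3] -> [0, -4, 4, 1, -3]
Stage 2 (DIFF): s[0]=0, -4-0=-4, 4--4=8, 1-4=-3, -3-1=-4 -> [0, -4, 8, -3, -4]
Stage 3 (OFFSET -4): 0+-4=-4, -4+-4=-8, 8+-4=4, -3+-4=-7, -4+-4=-8 -> [-4, -8, 4, -7, -8]

Answer: -4 -8 4 -7 -8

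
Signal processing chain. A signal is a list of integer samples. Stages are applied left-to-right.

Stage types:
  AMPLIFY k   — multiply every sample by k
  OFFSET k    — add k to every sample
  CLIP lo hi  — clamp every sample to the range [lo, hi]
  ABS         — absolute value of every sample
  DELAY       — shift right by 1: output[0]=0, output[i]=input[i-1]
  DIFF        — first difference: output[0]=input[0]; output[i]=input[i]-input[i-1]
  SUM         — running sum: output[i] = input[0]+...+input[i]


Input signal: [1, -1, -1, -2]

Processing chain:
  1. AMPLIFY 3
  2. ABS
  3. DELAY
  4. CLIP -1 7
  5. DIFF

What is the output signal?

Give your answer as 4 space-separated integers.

Answer: 0 3 0 0

Derivation:
Input: [1, -1, -1, -2]
Stage 1 (AMPLIFY 3): 1*3=3, -1*3=-3, -1*3=-3, -2*3=-6 -> [3, -3, -3, -6]
Stage 2 (ABS): |3|=3, |-3|=3, |-3|=3, |-6|=6 -> [3, 3, 3, 6]
Stage 3 (DELAY): [0, 3, 3, 3] = [0, 3, 3, 3] -> [0, 3, 3, 3]
Stage 4 (CLIP -1 7): clip(0,-1,7)=0, clip(3,-1,7)=3, clip(3,-1,7)=3, clip(3,-1,7)=3 -> [0, 3, 3, 3]
Stage 5 (DIFF): s[0]=0, 3-0=3, 3-3=0, 3-3=0 -> [0, 3, 0, 0]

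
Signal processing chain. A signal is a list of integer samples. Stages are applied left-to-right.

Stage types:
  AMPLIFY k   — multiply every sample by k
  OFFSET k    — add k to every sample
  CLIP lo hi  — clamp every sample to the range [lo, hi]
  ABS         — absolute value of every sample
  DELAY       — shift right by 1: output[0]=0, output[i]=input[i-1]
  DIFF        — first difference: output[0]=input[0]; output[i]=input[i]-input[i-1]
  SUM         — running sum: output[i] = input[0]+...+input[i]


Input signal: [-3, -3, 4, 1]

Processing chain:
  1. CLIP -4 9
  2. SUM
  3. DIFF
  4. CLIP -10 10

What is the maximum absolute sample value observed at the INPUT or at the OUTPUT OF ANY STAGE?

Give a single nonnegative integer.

Answer: 6

Derivation:
Input: [-3, -3, 4, 1] (max |s|=4)
Stage 1 (CLIP -4 9): clip(-3,-4,9)=-3, clip(-3,-4,9)=-3, clip(4,-4,9)=4, clip(1,-4,9)=1 -> [-3, -3, 4, 1] (max |s|=4)
Stage 2 (SUM): sum[0..0]=-3, sum[0..1]=-6, sum[0..2]=-2, sum[0..3]=-1 -> [-3, -6, -2, -1] (max |s|=6)
Stage 3 (DIFF): s[0]=-3, -6--3=-3, -2--6=4, -1--2=1 -> [-3, -3, 4, 1] (max |s|=4)
Stage 4 (CLIP -10 10): clip(-3,-10,10)=-3, clip(-3,-10,10)=-3, clip(4,-10,10)=4, clip(1,-10,10)=1 -> [-3, -3, 4, 1] (max |s|=4)
Overall max amplitude: 6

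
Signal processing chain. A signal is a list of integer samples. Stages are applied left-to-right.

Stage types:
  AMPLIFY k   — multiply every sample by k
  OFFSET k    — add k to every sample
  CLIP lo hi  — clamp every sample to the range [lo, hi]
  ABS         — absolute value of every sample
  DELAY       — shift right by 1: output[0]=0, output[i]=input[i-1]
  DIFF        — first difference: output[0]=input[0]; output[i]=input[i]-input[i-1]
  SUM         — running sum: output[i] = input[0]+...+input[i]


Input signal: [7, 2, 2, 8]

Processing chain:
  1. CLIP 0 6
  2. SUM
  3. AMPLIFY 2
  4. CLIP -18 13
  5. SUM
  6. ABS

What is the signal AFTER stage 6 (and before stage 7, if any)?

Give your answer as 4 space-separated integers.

Input: [7, 2, 2, 8]
Stage 1 (CLIP 0 6): clip(7,0,6)=6, clip(2,0,6)=2, clip(2,0,6)=2, clip(8,0,6)=6 -> [6, 2, 2, 6]
Stage 2 (SUM): sum[0..0]=6, sum[0..1]=8, sum[0..2]=10, sum[0..3]=16 -> [6, 8, 10, 16]
Stage 3 (AMPLIFY 2): 6*2=12, 8*2=16, 10*2=20, 16*2=32 -> [12, 16, 20, 32]
Stage 4 (CLIP -18 13): clip(12,-18,13)=12, clip(16,-18,13)=13, clip(20,-18,13)=13, clip(32,-18,13)=13 -> [12, 13, 13, 13]
Stage 5 (SUM): sum[0..0]=12, sum[0..1]=25, sum[0..2]=38, sum[0..3]=51 -> [12, 25, 38, 51]
Stage 6 (ABS): |12|=12, |25|=25, |38|=38, |51|=51 -> [12, 25, 38, 51]

Answer: 12 25 38 51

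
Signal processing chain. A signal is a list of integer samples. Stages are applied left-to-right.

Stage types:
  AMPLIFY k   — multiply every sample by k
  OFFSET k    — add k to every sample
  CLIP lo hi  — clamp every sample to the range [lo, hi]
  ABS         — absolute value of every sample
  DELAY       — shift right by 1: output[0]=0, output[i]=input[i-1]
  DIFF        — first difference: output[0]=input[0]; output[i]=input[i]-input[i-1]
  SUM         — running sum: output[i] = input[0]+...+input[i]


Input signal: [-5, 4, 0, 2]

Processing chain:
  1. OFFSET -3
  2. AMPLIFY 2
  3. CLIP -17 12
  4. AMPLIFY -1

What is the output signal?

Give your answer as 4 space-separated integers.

Input: [-5, 4, 0, 2]
Stage 1 (OFFSET -3): -5+-3=-8, 4+-3=1, 0+-3=-3, 2+-3=-1 -> [-8, 1, -3, -1]
Stage 2 (AMPLIFY 2): -8*2=-16, 1*2=2, -3*2=-6, -1*2=-2 -> [-16, 2, -6, -2]
Stage 3 (CLIP -17 12): clip(-16,-17,12)=-16, clip(2,-17,12)=2, clip(-6,-17,12)=-6, clip(-2,-17,12)=-2 -> [-16, 2, -6, -2]
Stage 4 (AMPLIFY -1): -16*-1=16, 2*-1=-2, -6*-1=6, -2*-1=2 -> [16, -2, 6, 2]

Answer: 16 -2 6 2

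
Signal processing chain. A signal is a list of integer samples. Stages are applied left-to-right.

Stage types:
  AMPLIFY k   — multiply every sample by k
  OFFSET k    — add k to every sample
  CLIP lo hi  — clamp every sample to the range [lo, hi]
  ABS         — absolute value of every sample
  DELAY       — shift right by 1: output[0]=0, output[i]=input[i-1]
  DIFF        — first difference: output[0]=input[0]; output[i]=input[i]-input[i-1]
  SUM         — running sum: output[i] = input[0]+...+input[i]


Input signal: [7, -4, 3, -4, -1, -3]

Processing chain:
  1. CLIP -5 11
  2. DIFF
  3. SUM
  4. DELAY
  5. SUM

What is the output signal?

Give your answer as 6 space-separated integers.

Input: [7, -4, 3, -4, -1, -3]
Stage 1 (CLIP -5 11): clip(7,-5,11)=7, clip(-4,-5,11)=-4, clip(3,-5,11)=3, clip(-4,-5,11)=-4, clip(-1,-5,11)=-1, clip(-3,-5,11)=-3 -> [7, -4, 3, -4, -1, -3]
Stage 2 (DIFF): s[0]=7, -4-7=-11, 3--4=7, -4-3=-7, -1--4=3, -3--1=-2 -> [7, -11, 7, -7, 3, -2]
Stage 3 (SUM): sum[0..0]=7, sum[0..1]=-4, sum[0..2]=3, sum[0..3]=-4, sum[0..4]=-1, sum[0..5]=-3 -> [7, -4, 3, -4, -1, -3]
Stage 4 (DELAY): [0, 7, -4, 3, -4, -1] = [0, 7, -4, 3, -4, -1] -> [0, 7, -4, 3, -4, -1]
Stage 5 (SUM): sum[0..0]=0, sum[0..1]=7, sum[0..2]=3, sum[0..3]=6, sum[0..4]=2, sum[0..5]=1 -> [0, 7, 3, 6, 2, 1]

Answer: 0 7 3 6 2 1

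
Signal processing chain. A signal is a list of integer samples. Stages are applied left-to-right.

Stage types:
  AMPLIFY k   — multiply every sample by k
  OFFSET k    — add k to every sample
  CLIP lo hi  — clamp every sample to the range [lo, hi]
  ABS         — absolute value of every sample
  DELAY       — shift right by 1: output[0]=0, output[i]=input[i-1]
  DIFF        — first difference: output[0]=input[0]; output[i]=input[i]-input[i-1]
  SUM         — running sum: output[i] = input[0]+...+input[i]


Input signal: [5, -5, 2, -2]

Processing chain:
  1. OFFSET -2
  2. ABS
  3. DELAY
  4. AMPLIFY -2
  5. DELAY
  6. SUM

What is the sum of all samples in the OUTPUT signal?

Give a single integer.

Answer: -26

Derivation:
Input: [5, -5, 2, -2]
Stage 1 (OFFSET -2): 5+-2=3, -5+-2=-7, 2+-2=0, -2+-2=-4 -> [3, -7, 0, -4]
Stage 2 (ABS): |3|=3, |-7|=7, |0|=0, |-4|=4 -> [3, 7, 0, 4]
Stage 3 (DELAY): [0, 3, 7, 0] = [0, 3, 7, 0] -> [0, 3, 7, 0]
Stage 4 (AMPLIFY -2): 0*-2=0, 3*-2=-6, 7*-2=-14, 0*-2=0 -> [0, -6, -14, 0]
Stage 5 (DELAY): [0, 0, -6, -14] = [0, 0, -6, -14] -> [0, 0, -6, -14]
Stage 6 (SUM): sum[0..0]=0, sum[0..1]=0, sum[0..2]=-6, sum[0..3]=-20 -> [0, 0, -6, -20]
Output sum: -26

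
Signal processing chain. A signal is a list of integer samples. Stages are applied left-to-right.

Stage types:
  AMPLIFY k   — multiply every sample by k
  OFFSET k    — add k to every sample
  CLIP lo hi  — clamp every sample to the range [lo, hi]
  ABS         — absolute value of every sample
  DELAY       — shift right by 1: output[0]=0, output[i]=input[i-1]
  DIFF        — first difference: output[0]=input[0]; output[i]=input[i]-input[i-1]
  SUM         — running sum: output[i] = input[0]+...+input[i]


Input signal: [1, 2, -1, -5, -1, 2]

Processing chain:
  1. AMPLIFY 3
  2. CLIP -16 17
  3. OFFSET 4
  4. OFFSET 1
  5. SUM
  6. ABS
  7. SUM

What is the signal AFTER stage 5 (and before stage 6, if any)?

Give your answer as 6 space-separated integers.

Answer: 8 19 21 11 13 24

Derivation:
Input: [1, 2, -1, -5, -1, 2]
Stage 1 (AMPLIFY 3): 1*3=3, 2*3=6, -1*3=-3, -5*3=-15, -1*3=-3, 2*3=6 -> [3, 6, -3, -15, -3, 6]
Stage 2 (CLIP -16 17): clip(3,-16,17)=3, clip(6,-16,17)=6, clip(-3,-16,17)=-3, clip(-15,-16,17)=-15, clip(-3,-16,17)=-3, clip(6,-16,17)=6 -> [3, 6, -3, -15, -3, 6]
Stage 3 (OFFSET 4): 3+4=7, 6+4=10, -3+4=1, -15+4=-11, -3+4=1, 6+4=10 -> [7, 10, 1, -11, 1, 10]
Stage 4 (OFFSET 1): 7+1=8, 10+1=11, 1+1=2, -11+1=-10, 1+1=2, 10+1=11 -> [8, 11, 2, -10, 2, 11]
Stage 5 (SUM): sum[0..0]=8, sum[0..1]=19, sum[0..2]=21, sum[0..3]=11, sum[0..4]=13, sum[0..5]=24 -> [8, 19, 21, 11, 13, 24]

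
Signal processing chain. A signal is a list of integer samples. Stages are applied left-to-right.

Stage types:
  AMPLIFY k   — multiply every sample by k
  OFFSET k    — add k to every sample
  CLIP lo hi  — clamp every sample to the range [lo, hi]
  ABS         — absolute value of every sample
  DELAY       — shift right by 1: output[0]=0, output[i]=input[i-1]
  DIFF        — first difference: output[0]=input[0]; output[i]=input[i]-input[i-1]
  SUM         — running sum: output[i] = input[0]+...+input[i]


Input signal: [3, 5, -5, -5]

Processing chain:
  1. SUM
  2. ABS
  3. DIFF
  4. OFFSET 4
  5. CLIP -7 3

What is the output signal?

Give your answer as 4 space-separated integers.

Input: [3, 5, -5, -5]
Stage 1 (SUM): sum[0..0]=3, sum[0..1]=8, sum[0..2]=3, sum[0..3]=-2 -> [3, 8, 3, -2]
Stage 2 (ABS): |3|=3, |8|=8, |3|=3, |-2|=2 -> [3, 8, 3, 2]
Stage 3 (DIFF): s[0]=3, 8-3=5, 3-8=-5, 2-3=-1 -> [3, 5, -5, -1]
Stage 4 (OFFSET 4): 3+4=7, 5+4=9, -5+4=-1, -1+4=3 -> [7, 9, -1, 3]
Stage 5 (CLIP -7 3): clip(7,-7,3)=3, clip(9,-7,3)=3, clip(-1,-7,3)=-1, clip(3,-7,3)=3 -> [3, 3, -1, 3]

Answer: 3 3 -1 3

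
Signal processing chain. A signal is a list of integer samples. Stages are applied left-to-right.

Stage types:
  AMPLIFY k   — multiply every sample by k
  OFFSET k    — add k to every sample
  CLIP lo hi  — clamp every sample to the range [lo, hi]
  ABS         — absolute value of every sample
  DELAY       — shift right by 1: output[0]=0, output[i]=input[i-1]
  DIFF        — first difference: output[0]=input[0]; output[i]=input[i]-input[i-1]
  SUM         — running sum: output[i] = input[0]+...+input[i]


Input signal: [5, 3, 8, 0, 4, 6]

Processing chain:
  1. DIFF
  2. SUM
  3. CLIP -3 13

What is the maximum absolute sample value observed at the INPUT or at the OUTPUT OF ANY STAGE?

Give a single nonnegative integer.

Answer: 8

Derivation:
Input: [5, 3, 8, 0, 4, 6] (max |s|=8)
Stage 1 (DIFF): s[0]=5, 3-5=-2, 8-3=5, 0-8=-8, 4-0=4, 6-4=2 -> [5, -2, 5, -8, 4, 2] (max |s|=8)
Stage 2 (SUM): sum[0..0]=5, sum[0..1]=3, sum[0..2]=8, sum[0..3]=0, sum[0..4]=4, sum[0..5]=6 -> [5, 3, 8, 0, 4, 6] (max |s|=8)
Stage 3 (CLIP -3 13): clip(5,-3,13)=5, clip(3,-3,13)=3, clip(8,-3,13)=8, clip(0,-3,13)=0, clip(4,-3,13)=4, clip(6,-3,13)=6 -> [5, 3, 8, 0, 4, 6] (max |s|=8)
Overall max amplitude: 8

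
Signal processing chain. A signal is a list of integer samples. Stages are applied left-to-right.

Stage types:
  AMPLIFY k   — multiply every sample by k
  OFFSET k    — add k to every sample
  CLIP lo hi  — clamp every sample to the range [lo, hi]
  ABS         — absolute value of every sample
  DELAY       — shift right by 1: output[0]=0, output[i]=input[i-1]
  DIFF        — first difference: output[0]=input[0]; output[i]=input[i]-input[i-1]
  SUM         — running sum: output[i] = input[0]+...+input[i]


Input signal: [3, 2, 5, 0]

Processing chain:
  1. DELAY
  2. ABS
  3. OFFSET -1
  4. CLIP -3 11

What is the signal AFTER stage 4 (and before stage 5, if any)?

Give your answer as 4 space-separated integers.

Answer: -1 2 1 4

Derivation:
Input: [3, 2, 5, 0]
Stage 1 (DELAY): [0, 3, 2, 5] = [0, 3, 2, 5] -> [0, 3, 2, 5]
Stage 2 (ABS): |0|=0, |3|=3, |2|=2, |5|=5 -> [0, 3, 2, 5]
Stage 3 (OFFSET -1): 0+-1=-1, 3+-1=2, 2+-1=1, 5+-1=4 -> [-1, 2, 1, 4]
Stage 4 (CLIP -3 11): clip(-1,-3,11)=-1, clip(2,-3,11)=2, clip(1,-3,11)=1, clip(4,-3,11)=4 -> [-1, 2, 1, 4]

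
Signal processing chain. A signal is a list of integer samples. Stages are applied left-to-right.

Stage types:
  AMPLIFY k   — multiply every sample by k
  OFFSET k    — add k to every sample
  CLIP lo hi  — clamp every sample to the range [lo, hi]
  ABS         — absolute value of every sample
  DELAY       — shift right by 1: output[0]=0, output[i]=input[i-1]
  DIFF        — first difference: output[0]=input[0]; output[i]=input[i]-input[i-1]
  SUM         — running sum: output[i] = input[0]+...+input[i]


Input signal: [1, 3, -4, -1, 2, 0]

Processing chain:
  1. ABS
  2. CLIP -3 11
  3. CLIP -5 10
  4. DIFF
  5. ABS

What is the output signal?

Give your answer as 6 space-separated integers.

Input: [1, 3, -4, -1, 2, 0]
Stage 1 (ABS): |1|=1, |3|=3, |-4|=4, |-1|=1, |2|=2, |0|=0 -> [1, 3, 4, 1, 2, 0]
Stage 2 (CLIP -3 11): clip(1,-3,11)=1, clip(3,-3,11)=3, clip(4,-3,11)=4, clip(1,-3,11)=1, clip(2,-3,11)=2, clip(0,-3,11)=0 -> [1, 3, 4, 1, 2, 0]
Stage 3 (CLIP -5 10): clip(1,-5,10)=1, clip(3,-5,10)=3, clip(4,-5,10)=4, clip(1,-5,10)=1, clip(2,-5,10)=2, clip(0,-5,10)=0 -> [1, 3, 4, 1, 2, 0]
Stage 4 (DIFF): s[0]=1, 3-1=2, 4-3=1, 1-4=-3, 2-1=1, 0-2=-2 -> [1, 2, 1, -3, 1, -2]
Stage 5 (ABS): |1|=1, |2|=2, |1|=1, |-3|=3, |1|=1, |-2|=2 -> [1, 2, 1, 3, 1, 2]

Answer: 1 2 1 3 1 2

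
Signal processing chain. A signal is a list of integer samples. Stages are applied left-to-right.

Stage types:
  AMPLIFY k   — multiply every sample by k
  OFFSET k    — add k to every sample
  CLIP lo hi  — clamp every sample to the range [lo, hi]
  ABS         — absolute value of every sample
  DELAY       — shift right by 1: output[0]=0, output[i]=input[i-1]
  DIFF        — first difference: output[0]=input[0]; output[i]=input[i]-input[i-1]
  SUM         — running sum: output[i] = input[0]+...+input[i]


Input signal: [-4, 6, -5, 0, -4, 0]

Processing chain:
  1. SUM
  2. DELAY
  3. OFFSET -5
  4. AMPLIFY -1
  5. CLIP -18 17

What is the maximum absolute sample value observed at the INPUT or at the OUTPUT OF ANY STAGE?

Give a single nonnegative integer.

Answer: 12

Derivation:
Input: [-4, 6, -5, 0, -4, 0] (max |s|=6)
Stage 1 (SUM): sum[0..0]=-4, sum[0..1]=2, sum[0..2]=-3, sum[0..3]=-3, sum[0..4]=-7, sum[0..5]=-7 -> [-4, 2, -3, -3, -7, -7] (max |s|=7)
Stage 2 (DELAY): [0, -4, 2, -3, -3, -7] = [0, -4, 2, -3, -3, -7] -> [0, -4, 2, -3, -3, -7] (max |s|=7)
Stage 3 (OFFSET -5): 0+-5=-5, -4+-5=-9, 2+-5=-3, -3+-5=-8, -3+-5=-8, -7+-5=-12 -> [-5, -9, -3, -8, -8, -12] (max |s|=12)
Stage 4 (AMPLIFY -1): -5*-1=5, -9*-1=9, -3*-1=3, -8*-1=8, -8*-1=8, -12*-1=12 -> [5, 9, 3, 8, 8, 12] (max |s|=12)
Stage 5 (CLIP -18 17): clip(5,-18,17)=5, clip(9,-18,17)=9, clip(3,-18,17)=3, clip(8,-18,17)=8, clip(8,-18,17)=8, clip(12,-18,17)=12 -> [5, 9, 3, 8, 8, 12] (max |s|=12)
Overall max amplitude: 12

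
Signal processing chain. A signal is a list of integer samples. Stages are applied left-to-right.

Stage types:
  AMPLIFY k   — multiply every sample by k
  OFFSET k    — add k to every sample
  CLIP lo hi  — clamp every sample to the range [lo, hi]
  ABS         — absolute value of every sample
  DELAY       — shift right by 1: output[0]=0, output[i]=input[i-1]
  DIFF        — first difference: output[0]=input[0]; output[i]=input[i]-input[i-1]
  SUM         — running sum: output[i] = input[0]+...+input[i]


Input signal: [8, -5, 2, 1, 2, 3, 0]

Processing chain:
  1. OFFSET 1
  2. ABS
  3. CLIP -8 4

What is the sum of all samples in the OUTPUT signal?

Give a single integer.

Input: [8, -5, 2, 1, 2, 3, 0]
Stage 1 (OFFSET 1): 8+1=9, -5+1=-4, 2+1=3, 1+1=2, 2+1=3, 3+1=4, 0+1=1 -> [9, -4, 3, 2, 3, 4, 1]
Stage 2 (ABS): |9|=9, |-4|=4, |3|=3, |2|=2, |3|=3, |4|=4, |1|=1 -> [9, 4, 3, 2, 3, 4, 1]
Stage 3 (CLIP -8 4): clip(9,-8,4)=4, clip(4,-8,4)=4, clip(3,-8,4)=3, clip(2,-8,4)=2, clip(3,-8,4)=3, clip(4,-8,4)=4, clip(1,-8,4)=1 -> [4, 4, 3, 2, 3, 4, 1]
Output sum: 21

Answer: 21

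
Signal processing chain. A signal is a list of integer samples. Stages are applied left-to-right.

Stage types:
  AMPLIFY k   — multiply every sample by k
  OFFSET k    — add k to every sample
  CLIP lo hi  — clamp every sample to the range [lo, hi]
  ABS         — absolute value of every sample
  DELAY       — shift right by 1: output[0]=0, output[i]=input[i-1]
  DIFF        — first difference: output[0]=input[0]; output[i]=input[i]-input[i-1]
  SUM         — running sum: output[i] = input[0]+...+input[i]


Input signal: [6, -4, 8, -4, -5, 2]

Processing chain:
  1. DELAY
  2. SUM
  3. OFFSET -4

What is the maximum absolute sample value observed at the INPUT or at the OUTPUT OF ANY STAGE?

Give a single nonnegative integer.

Input: [6, -4, 8, -4, -5, 2] (max |s|=8)
Stage 1 (DELAY): [0, 6, -4, 8, -4, -5] = [0, 6, -4, 8, -4, -5] -> [0, 6, -4, 8, -4, -5] (max |s|=8)
Stage 2 (SUM): sum[0..0]=0, sum[0..1]=6, sum[0..2]=2, sum[0..3]=10, sum[0..4]=6, sum[0..5]=1 -> [0, 6, 2, 10, 6, 1] (max |s|=10)
Stage 3 (OFFSET -4): 0+-4=-4, 6+-4=2, 2+-4=-2, 10+-4=6, 6+-4=2, 1+-4=-3 -> [-4, 2, -2, 6, 2, -3] (max |s|=6)
Overall max amplitude: 10

Answer: 10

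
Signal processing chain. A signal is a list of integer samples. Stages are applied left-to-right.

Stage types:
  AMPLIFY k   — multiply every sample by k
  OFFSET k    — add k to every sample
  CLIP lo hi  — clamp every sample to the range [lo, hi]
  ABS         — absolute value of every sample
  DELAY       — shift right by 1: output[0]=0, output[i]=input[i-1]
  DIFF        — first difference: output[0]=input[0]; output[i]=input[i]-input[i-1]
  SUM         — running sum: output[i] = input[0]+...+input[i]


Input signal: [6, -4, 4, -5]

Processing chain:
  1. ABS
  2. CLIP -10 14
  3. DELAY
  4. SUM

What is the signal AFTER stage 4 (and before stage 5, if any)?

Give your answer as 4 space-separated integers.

Input: [6, -4, 4, -5]
Stage 1 (ABS): |6|=6, |-4|=4, |4|=4, |-5|=5 -> [6, 4, 4, 5]
Stage 2 (CLIP -10 14): clip(6,-10,14)=6, clip(4,-10,14)=4, clip(4,-10,14)=4, clip(5,-10,14)=5 -> [6, 4, 4, 5]
Stage 3 (DELAY): [0, 6, 4, 4] = [0, 6, 4, 4] -> [0, 6, 4, 4]
Stage 4 (SUM): sum[0..0]=0, sum[0..1]=6, sum[0..2]=10, sum[0..3]=14 -> [0, 6, 10, 14]

Answer: 0 6 10 14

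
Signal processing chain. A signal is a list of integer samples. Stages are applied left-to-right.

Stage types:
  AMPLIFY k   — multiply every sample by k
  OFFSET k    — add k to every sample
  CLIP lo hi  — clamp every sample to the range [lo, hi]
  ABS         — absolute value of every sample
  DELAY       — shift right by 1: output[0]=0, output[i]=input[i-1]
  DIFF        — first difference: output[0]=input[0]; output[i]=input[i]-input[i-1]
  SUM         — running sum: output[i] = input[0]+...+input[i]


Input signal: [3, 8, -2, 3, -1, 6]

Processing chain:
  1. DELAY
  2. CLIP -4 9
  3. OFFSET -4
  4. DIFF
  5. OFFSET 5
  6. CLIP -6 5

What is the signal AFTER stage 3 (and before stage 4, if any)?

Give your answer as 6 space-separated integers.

Answer: -4 -1 4 -6 -1 -5

Derivation:
Input: [3, 8, -2, 3, -1, 6]
Stage 1 (DELAY): [0, 3, 8, -2, 3, -1] = [0, 3, 8, -2, 3, -1] -> [0, 3, 8, -2, 3, -1]
Stage 2 (CLIP -4 9): clip(0,-4,9)=0, clip(3,-4,9)=3, clip(8,-4,9)=8, clip(-2,-4,9)=-2, clip(3,-4,9)=3, clip(-1,-4,9)=-1 -> [0, 3, 8, -2, 3, -1]
Stage 3 (OFFSET -4): 0+-4=-4, 3+-4=-1, 8+-4=4, -2+-4=-6, 3+-4=-1, -1+-4=-5 -> [-4, -1, 4, -6, -1, -5]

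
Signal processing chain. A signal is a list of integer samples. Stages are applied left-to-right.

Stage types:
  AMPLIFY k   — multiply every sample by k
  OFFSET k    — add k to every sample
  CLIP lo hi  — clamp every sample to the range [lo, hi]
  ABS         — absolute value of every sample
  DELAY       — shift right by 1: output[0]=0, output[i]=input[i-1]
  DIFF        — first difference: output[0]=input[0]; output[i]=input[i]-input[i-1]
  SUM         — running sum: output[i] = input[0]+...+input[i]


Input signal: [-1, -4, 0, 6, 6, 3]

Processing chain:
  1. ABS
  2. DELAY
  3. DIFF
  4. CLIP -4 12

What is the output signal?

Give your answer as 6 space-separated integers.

Input: [-1, -4, 0, 6, 6, 3]
Stage 1 (ABS): |-1|=1, |-4|=4, |0|=0, |6|=6, |6|=6, |3|=3 -> [1, 4, 0, 6, 6, 3]
Stage 2 (DELAY): [0, 1, 4, 0, 6, 6] = [0, 1, 4, 0, 6, 6] -> [0, 1, 4, 0, 6, 6]
Stage 3 (DIFF): s[0]=0, 1-0=1, 4-1=3, 0-4=-4, 6-0=6, 6-6=0 -> [0, 1, 3, -4, 6, 0]
Stage 4 (CLIP -4 12): clip(0,-4,12)=0, clip(1,-4,12)=1, clip(3,-4,12)=3, clip(-4,-4,12)=-4, clip(6,-4,12)=6, clip(0,-4,12)=0 -> [0, 1, 3, -4, 6, 0]

Answer: 0 1 3 -4 6 0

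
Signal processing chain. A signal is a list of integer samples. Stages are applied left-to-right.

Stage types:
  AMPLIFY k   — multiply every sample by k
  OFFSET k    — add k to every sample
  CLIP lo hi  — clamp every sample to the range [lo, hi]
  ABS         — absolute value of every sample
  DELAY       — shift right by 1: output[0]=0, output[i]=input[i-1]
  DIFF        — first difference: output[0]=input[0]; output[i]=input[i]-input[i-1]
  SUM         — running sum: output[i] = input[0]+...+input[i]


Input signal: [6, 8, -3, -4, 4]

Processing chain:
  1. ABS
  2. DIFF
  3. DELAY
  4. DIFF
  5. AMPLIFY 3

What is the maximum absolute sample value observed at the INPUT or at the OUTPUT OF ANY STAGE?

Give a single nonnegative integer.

Input: [6, 8, -3, -4, 4] (max |s|=8)
Stage 1 (ABS): |6|=6, |8|=8, |-3|=3, |-4|=4, |4|=4 -> [6, 8, 3, 4, 4] (max |s|=8)
Stage 2 (DIFF): s[0]=6, 8-6=2, 3-8=-5, 4-3=1, 4-4=0 -> [6, 2, -5, 1, 0] (max |s|=6)
Stage 3 (DELAY): [0, 6, 2, -5, 1] = [0, 6, 2, -5, 1] -> [0, 6, 2, -5, 1] (max |s|=6)
Stage 4 (DIFF): s[0]=0, 6-0=6, 2-6=-4, -5-2=-7, 1--5=6 -> [0, 6, -4, -7, 6] (max |s|=7)
Stage 5 (AMPLIFY 3): 0*3=0, 6*3=18, -4*3=-12, -7*3=-21, 6*3=18 -> [0, 18, -12, -21, 18] (max |s|=21)
Overall max amplitude: 21

Answer: 21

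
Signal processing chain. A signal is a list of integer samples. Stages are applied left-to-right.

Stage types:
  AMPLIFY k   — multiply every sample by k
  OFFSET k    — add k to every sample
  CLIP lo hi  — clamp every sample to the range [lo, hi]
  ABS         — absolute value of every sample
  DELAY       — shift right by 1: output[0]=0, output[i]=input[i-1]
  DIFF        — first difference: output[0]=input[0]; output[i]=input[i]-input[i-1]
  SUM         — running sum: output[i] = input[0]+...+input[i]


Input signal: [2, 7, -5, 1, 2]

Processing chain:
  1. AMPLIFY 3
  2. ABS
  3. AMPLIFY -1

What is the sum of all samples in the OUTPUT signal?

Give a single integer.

Answer: -51

Derivation:
Input: [2, 7, -5, 1, 2]
Stage 1 (AMPLIFY 3): 2*3=6, 7*3=21, -5*3=-15, 1*3=3, 2*3=6 -> [6, 21, -15, 3, 6]
Stage 2 (ABS): |6|=6, |21|=21, |-15|=15, |3|=3, |6|=6 -> [6, 21, 15, 3, 6]
Stage 3 (AMPLIFY -1): 6*-1=-6, 21*-1=-21, 15*-1=-15, 3*-1=-3, 6*-1=-6 -> [-6, -21, -15, -3, -6]
Output sum: -51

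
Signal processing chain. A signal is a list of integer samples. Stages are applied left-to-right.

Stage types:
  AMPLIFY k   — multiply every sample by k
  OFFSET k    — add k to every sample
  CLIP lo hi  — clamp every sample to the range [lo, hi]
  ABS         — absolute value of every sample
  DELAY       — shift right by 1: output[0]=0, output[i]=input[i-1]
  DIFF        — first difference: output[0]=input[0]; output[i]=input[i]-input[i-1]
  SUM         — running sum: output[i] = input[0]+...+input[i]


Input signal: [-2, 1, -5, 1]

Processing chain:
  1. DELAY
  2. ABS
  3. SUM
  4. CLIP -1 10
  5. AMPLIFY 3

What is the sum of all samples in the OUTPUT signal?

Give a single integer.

Input: [-2, 1, -5, 1]
Stage 1 (DELAY): [0, -2, 1, -5] = [0, -2, 1, -5] -> [0, -2, 1, -5]
Stage 2 (ABS): |0|=0, |-2|=2, |1|=1, |-5|=5 -> [0, 2, 1, 5]
Stage 3 (SUM): sum[0..0]=0, sum[0..1]=2, sum[0..2]=3, sum[0..3]=8 -> [0, 2, 3, 8]
Stage 4 (CLIP -1 10): clip(0,-1,10)=0, clip(2,-1,10)=2, clip(3,-1,10)=3, clip(8,-1,10)=8 -> [0, 2, 3, 8]
Stage 5 (AMPLIFY 3): 0*3=0, 2*3=6, 3*3=9, 8*3=24 -> [0, 6, 9, 24]
Output sum: 39

Answer: 39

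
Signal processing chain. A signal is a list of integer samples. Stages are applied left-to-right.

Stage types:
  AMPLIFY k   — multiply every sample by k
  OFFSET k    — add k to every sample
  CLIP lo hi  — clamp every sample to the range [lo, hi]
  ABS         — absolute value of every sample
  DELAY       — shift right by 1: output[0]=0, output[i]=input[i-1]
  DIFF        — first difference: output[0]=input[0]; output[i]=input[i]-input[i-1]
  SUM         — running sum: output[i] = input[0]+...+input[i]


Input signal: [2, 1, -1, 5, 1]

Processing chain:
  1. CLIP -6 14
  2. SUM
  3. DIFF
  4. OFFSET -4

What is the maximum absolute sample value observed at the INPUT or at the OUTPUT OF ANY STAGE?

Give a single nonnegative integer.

Answer: 8

Derivation:
Input: [2, 1, -1, 5, 1] (max |s|=5)
Stage 1 (CLIP -6 14): clip(2,-6,14)=2, clip(1,-6,14)=1, clip(-1,-6,14)=-1, clip(5,-6,14)=5, clip(1,-6,14)=1 -> [2, 1, -1, 5, 1] (max |s|=5)
Stage 2 (SUM): sum[0..0]=2, sum[0..1]=3, sum[0..2]=2, sum[0..3]=7, sum[0..4]=8 -> [2, 3, 2, 7, 8] (max |s|=8)
Stage 3 (DIFF): s[0]=2, 3-2=1, 2-3=-1, 7-2=5, 8-7=1 -> [2, 1, -1, 5, 1] (max |s|=5)
Stage 4 (OFFSET -4): 2+-4=-2, 1+-4=-3, -1+-4=-5, 5+-4=1, 1+-4=-3 -> [-2, -3, -5, 1, -3] (max |s|=5)
Overall max amplitude: 8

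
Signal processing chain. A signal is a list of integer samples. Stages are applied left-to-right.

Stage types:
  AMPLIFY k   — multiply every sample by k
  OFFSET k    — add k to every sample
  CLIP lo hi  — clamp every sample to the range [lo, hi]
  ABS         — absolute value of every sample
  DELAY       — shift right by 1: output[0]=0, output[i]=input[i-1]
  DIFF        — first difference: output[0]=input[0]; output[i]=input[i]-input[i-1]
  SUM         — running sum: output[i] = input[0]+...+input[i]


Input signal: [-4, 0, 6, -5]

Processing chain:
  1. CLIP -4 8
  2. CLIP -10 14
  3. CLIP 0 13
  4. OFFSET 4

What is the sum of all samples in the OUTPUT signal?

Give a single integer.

Input: [-4, 0, 6, -5]
Stage 1 (CLIP -4 8): clip(-4,-4,8)=-4, clip(0,-4,8)=0, clip(6,-4,8)=6, clip(-5,-4,8)=-4 -> [-4, 0, 6, -4]
Stage 2 (CLIP -10 14): clip(-4,-10,14)=-4, clip(0,-10,14)=0, clip(6,-10,14)=6, clip(-4,-10,14)=-4 -> [-4, 0, 6, -4]
Stage 3 (CLIP 0 13): clip(-4,0,13)=0, clip(0,0,13)=0, clip(6,0,13)=6, clip(-4,0,13)=0 -> [0, 0, 6, 0]
Stage 4 (OFFSET 4): 0+4=4, 0+4=4, 6+4=10, 0+4=4 -> [4, 4, 10, 4]
Output sum: 22

Answer: 22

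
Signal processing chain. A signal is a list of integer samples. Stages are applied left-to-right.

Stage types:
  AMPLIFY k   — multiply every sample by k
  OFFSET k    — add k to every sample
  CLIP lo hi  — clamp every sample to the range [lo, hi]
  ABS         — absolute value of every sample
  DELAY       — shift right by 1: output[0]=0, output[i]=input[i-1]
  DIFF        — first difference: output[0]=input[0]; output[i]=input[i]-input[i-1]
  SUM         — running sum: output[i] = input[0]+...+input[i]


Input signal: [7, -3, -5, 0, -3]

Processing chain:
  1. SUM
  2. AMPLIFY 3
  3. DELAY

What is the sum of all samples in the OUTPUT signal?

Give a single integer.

Answer: 27

Derivation:
Input: [7, -3, -5, 0, -3]
Stage 1 (SUM): sum[0..0]=7, sum[0..1]=4, sum[0..2]=-1, sum[0..3]=-1, sum[0..4]=-4 -> [7, 4, -1, -1, -4]
Stage 2 (AMPLIFY 3): 7*3=21, 4*3=12, -1*3=-3, -1*3=-3, -4*3=-12 -> [21, 12, -3, -3, -12]
Stage 3 (DELAY): [0, 21, 12, -3, -3] = [0, 21, 12, -3, -3] -> [0, 21, 12, -3, -3]
Output sum: 27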